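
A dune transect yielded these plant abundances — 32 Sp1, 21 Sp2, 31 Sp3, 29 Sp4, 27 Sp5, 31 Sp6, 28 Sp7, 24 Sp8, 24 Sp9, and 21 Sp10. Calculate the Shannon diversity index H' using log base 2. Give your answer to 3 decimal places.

3.306

Total N = 32+21+31+29+27+31+28+24+24+21 = 268, so the proportions are 0.1194, 0.07836, 0.11567, 0.10821, 0.10075, 0.11567, 0.10448, 0.08955, 0.08955, 0.07836 (working shown to 5 dp, full precision carried).
Each pᵢ log₂ pᵢ term: 0.1194×(-3.06609)=-0.36610, 0.07836×(-3.67377)=-0.28787, 0.11567×(-3.11189)=-0.35996, 0.10821×(-3.20811)=-0.34715, 0.10075×(-3.31120)=-0.33359, 0.11567×(-3.11189)=-0.35996, 0.10448×(-3.25873)=-0.34046, 0.08955×(-3.48113)=-0.31174, 0.08955×(-3.48113)=-0.31174, 0.07836×(-3.67377)=-0.28787.
Sum = -3.30644, so H' = 3.306.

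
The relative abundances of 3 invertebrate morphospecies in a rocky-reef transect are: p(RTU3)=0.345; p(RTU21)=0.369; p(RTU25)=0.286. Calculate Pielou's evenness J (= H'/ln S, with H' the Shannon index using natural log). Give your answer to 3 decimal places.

0.995

H' = −Σ pᵢ ln pᵢ = −((-0.36715) + (-0.36788) + (-0.35800)) = 1.09303 (working shown to 5 dp, full precision carried).
With S = 3 species, ln S = 1.09861, so J = 1.09303/1.09861 = 0.99492, i.e. 0.995 to 3 decimal places.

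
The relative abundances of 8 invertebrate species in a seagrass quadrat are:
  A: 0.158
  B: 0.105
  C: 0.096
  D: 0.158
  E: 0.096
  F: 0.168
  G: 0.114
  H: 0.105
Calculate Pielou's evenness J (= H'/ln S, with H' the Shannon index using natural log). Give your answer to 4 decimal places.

0.9875

H' = −Σ pᵢ ln pᵢ = −((-0.291535) + (-0.236648) + (-0.224967) + (-0.291535) + (-0.224967) + (-0.299677) + (-0.247557) + (-0.236648)) = 2.053536 (working shown to 6 dp, full precision carried).
With S = 8 species, ln S = 2.079442, so J = 2.053536/2.079442 = 0.987542, i.e. 0.9875 to 4 decimal places.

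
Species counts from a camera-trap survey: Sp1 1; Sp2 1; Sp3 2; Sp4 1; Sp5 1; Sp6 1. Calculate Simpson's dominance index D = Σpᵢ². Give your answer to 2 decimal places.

0.18

Total N = 1+1+2+1+1+1 = 7, so the proportions are 0.1429, 0.1429, 0.2857, 0.1429, 0.1429, 0.1429 (working shown to 4 dp, full precision carried).
D = 0.1429² + 0.1429² + 0.2857² + 0.1429² + 0.1429² + 0.1429² = 0.0204 + 0.0204 + 0.0816 + 0.0204 + 0.0204 + 0.0204 = 0.1837.
To 2 decimal places, D = 0.18.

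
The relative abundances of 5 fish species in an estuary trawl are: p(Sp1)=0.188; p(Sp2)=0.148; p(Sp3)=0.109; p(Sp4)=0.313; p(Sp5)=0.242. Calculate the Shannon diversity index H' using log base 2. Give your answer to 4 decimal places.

2.2296

Each pᵢ log₂ pᵢ term (working shown to 7 dp, full precision carried): 0.188×(-2.4111954)=-0.4533047, 0.148×(-2.7563309)=-0.4079370, 0.109×(-3.1976000)=-0.3485384, 0.313×(-1.6757654)=-0.5245146, 0.242×(-2.0469210)=-0.4953549.
Sum = -2.2296496, so H' = 2.2296.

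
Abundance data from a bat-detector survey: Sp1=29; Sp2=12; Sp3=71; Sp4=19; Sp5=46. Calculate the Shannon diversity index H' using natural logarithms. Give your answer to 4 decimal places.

1.4350

Total N = 29+12+71+19+46 = 177, so the proportions are 0.163842, 0.067797, 0.40113, 0.107345, 0.259887 (working shown to 6 dp, full precision carried).
Each pᵢ ln pᵢ term: 0.163842×(-1.808854)=-0.296366, 0.067797×(-2.691243)=-0.182457, 0.40113×(-0.913470)=-0.366420, 0.107345×(-2.231711)=-0.239562, 0.259887×(-1.347508)=-0.350200.
Sum = -1.435005, so H' = 1.4350.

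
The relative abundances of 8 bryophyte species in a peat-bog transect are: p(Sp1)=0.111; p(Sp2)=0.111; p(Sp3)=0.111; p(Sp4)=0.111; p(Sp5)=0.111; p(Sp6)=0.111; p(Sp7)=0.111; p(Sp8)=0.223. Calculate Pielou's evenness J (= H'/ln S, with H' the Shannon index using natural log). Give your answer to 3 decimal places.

H' = −Σ pᵢ ln pᵢ = −((-0.24400) + (-0.24400) + (-0.24400) + (-0.24400) + (-0.24400) + (-0.24400) + (-0.24400) + (-0.33463)) = 2.04265 (working shown to 5 dp, full precision carried).
With S = 8 species, ln S = 2.07944, so J = 2.04265/2.07944 = 0.98231, i.e. 0.982 to 3 decimal places.

0.982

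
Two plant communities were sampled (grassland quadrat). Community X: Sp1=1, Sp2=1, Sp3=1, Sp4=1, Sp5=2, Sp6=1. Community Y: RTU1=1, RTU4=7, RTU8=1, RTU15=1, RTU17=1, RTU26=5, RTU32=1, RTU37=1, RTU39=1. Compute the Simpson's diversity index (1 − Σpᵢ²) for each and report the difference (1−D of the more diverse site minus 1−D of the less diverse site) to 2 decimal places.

0.04

Community X: N=7, proportions 0.1429, 0.1429, 0.1429, 0.1429, 0.2857, 0.1429, giving 1−D = 0.8163 (working shown to 4 dp, full precision carried).
Community Y: N=19, proportions 0.0526, 0.3684, 0.0526, 0.0526, 0.0526, 0.2632, 0.0526, 0.0526, 0.0526, giving 1−D = 0.7756.
Difference = |0.8163 − 0.7756| = 0.0407, i.e. 0.04 to 2 decimal places.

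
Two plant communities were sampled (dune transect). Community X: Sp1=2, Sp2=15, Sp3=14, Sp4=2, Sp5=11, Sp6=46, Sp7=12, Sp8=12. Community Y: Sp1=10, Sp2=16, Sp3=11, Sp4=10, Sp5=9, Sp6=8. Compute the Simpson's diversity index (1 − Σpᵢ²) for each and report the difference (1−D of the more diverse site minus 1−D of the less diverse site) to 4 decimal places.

Community X: N=114, proportions 0.017544, 0.131579, 0.122807, 0.017544, 0.096491, 0.403509, 0.105263, 0.105263, giving 1−D = 0.772699 (working shown to 6 dp, full precision carried).
Community Y: N=64, proportions 0.15625, 0.25, 0.171875, 0.15625, 0.140625, 0.125, giving 1−D = 0.823730.
Difference = |0.772699 − 0.823730| = 0.051031, i.e. 0.0510 to 4 decimal places.

0.0510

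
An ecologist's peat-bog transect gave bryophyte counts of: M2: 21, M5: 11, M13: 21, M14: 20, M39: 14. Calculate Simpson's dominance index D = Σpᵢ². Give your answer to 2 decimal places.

0.21

Total N = 21+11+21+20+14 = 87, so the proportions are 0.2414, 0.1264, 0.2414, 0.2299, 0.1609 (working shown to 4 dp, full precision carried).
D = 0.2414² + 0.1264² + 0.2414² + 0.2299² + 0.1609² = 0.0583 + 0.0160 + 0.0583 + 0.0528 + 0.0259 = 0.2113.
To 2 decimal places, D = 0.21.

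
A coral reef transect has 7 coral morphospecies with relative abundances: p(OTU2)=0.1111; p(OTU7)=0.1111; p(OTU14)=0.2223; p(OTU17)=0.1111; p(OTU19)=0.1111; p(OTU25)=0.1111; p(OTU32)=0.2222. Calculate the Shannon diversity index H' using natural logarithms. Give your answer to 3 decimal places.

1.889

Each pᵢ ln pᵢ term (working shown to 5 dp, full precision carried): 0.1111×(-2.19732)=-0.24412, 0.1111×(-2.19732)=-0.24412, 0.2223×(-1.50373)=-0.33428, 0.1111×(-2.19732)=-0.24412, 0.1111×(-2.19732)=-0.24412, 0.1111×(-2.19732)=-0.24412, 0.2222×(-1.50418)=-0.33423.
Sum = -1.88912, so H' = 1.889.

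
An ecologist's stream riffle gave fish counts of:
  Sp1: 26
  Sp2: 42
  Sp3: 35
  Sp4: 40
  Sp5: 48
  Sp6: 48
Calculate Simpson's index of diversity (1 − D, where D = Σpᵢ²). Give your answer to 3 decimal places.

Total N = 26+42+35+40+48+48 = 239, so the proportions are 0.10879, 0.17573, 0.14644, 0.16736, 0.20084, 0.20084 (working shown to 5 dp, full precision carried).
D = 0.10879² + 0.17573² + 0.14644² + 0.16736² + 0.20084² + 0.20084² = 0.01183 + 0.03088 + 0.02145 + 0.02801 + 0.04034 + 0.04034 = 0.17284.
So 1 − D = 0.82716, i.e. 0.827 to 3 decimal places.

0.827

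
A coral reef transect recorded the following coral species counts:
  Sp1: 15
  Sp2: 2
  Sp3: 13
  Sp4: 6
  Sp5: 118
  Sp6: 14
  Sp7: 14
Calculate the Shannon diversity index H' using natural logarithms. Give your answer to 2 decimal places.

Total N = 15+2+13+6+118+14+14 = 182, so the proportions are 0.0824, 0.011, 0.0714, 0.033, 0.6484, 0.0769, 0.0769 (working shown to 4 dp, full precision carried).
Each pᵢ ln pᵢ term: 0.0824×(-2.4960)=-0.2057, 0.011×(-4.5109)=-0.0496, 0.0714×(-2.6391)=-0.1885, 0.033×(-3.4122)=-0.1125, 0.6484×(-0.4333)=-0.2809, 0.0769×(-2.5649)=-0.1973, 0.0769×(-2.5649)=-0.1973.
Sum = -1.2318, so H' = 1.23.

1.23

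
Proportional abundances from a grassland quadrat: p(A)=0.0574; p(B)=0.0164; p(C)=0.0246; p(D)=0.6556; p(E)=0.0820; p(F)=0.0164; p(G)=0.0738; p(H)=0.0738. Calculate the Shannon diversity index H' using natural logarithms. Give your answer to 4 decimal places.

Each pᵢ ln pᵢ term (working shown to 6 dp, full precision carried): 0.0574×(-2.857711)=-0.164033, 0.0164×(-4.110474)=-0.067412, 0.0246×(-3.705009)=-0.091143, 0.6556×(-0.422204)=-0.276797, 0.082×(-2.501036)=-0.205085, 0.0164×(-4.110474)=-0.067412, 0.0738×(-2.606397)=-0.192352, 0.0738×(-2.606397)=-0.192352.
Sum = -1.256586, so H' = 1.2566.

1.2566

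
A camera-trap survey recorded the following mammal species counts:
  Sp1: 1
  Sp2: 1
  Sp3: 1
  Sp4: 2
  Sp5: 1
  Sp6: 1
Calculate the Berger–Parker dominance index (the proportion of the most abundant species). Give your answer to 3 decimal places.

Total N = 1+1+1+2+1+1 = 7, so the proportions are 0.14286, 0.14286, 0.14286, 0.28571, 0.14286, 0.14286 (working shown to 5 dp, full precision carried).
The largest proportion is 0.28571, i.e. d = 0.286 to 3 decimal places.

0.286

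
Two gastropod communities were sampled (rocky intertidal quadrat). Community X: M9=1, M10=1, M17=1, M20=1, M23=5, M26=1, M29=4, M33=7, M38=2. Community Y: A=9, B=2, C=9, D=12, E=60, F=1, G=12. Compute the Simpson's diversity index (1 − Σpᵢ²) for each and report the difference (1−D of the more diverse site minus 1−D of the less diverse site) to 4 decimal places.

Community X: N=23, proportions 0.0434783, 0.0434783, 0.0434783, 0.0434783, 0.2173913, 0.0434783, 0.173913, 0.3043478, 0.0869565, giving 1−D = 0.8128544 (working shown to 7 dp, full precision carried).
Community Y: N=105, proportions 0.0857143, 0.0190476, 0.0857143, 0.1142857, 0.5714286, 0.0095238, 0.1142857, giving 1−D = 0.6321995.
Difference = |0.8128544 − 0.6321995| = 0.1806549, i.e. 0.1807 to 4 decimal places.

0.1807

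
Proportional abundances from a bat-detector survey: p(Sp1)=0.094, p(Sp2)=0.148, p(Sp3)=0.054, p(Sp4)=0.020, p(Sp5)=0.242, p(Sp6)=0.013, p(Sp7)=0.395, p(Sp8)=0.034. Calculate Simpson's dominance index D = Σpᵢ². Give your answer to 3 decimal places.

0.250

D = 0.094² + 0.148² + 0.054² + 0.02² + 0.242² + 0.013² + 0.395² + 0.034² = 0.00884 + 0.02190 + 0.00292 + 0.00040 + 0.05856 + 0.00017 + 0.15603 + 0.00116 = 0.24997 (working shown to 5 dp, full precision carried).
To 3 decimal places, D = 0.250.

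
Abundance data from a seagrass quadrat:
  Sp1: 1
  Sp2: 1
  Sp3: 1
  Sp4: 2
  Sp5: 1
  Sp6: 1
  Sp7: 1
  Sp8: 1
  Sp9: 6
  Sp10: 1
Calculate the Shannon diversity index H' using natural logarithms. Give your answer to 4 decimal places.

2.0140

Total N = 1+1+1+2+1+1+1+1+6+1 = 16, so the proportions are 0.0625, 0.0625, 0.0625, 0.125, 0.0625, 0.0625, 0.0625, 0.0625, 0.375, 0.0625 (working shown to 6 dp, full precision carried).
Each pᵢ ln pᵢ term: 0.0625×(-2.772589)=-0.173287, 0.0625×(-2.772589)=-0.173287, 0.0625×(-2.772589)=-0.173287, 0.125×(-2.079442)=-0.259930, 0.0625×(-2.772589)=-0.173287, 0.0625×(-2.772589)=-0.173287, 0.0625×(-2.772589)=-0.173287, 0.0625×(-2.772589)=-0.173287, 0.375×(-0.980829)=-0.367811, 0.0625×(-2.772589)=-0.173287.
Sum = -2.014036, so H' = 2.0140.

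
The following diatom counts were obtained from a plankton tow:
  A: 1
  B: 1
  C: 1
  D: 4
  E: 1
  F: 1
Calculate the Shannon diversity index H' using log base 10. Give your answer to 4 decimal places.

0.6867

Total N = 1+1+1+4+1+1 = 9, so the proportions are 0.111111, 0.111111, 0.111111, 0.444444, 0.111111, 0.111111 (working shown to 6 dp, full precision carried).
Each pᵢ log₁₀ pᵢ term: 0.111111×(-0.954243)=-0.106027, 0.111111×(-0.954243)=-0.106027, 0.111111×(-0.954243)=-0.106027, 0.444444×(-0.352183)=-0.156526, 0.111111×(-0.954243)=-0.106027, 0.111111×(-0.954243)=-0.106027.
Sum = -0.686660, so H' = 0.6867.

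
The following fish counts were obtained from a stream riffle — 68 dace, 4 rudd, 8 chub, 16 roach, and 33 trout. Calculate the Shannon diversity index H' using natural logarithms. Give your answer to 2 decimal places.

1.23

Total N = 68+4+8+16+33 = 129, so the proportions are 0.5271, 0.031, 0.062, 0.124, 0.2558 (working shown to 4 dp, full precision carried).
Each pᵢ ln pᵢ term: 0.5271×(-0.6403)=-0.3375, 0.031×(-3.4735)=-0.1077, 0.062×(-2.7804)=-0.1724, 0.124×(-2.0872)=-0.2589, 0.2558×(-1.3633)=-0.3488.
Sum = -1.2253, so H' = 1.23.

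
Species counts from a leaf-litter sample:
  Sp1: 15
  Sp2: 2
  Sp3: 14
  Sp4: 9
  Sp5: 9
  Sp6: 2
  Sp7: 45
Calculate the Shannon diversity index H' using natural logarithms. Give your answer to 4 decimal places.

Total N = 15+2+14+9+9+2+45 = 96, so the proportions are 0.15625, 0.020833, 0.145833, 0.09375, 0.09375, 0.020833, 0.46875 (working shown to 6 dp, full precision carried).
Each pᵢ ln pᵢ term: 0.15625×(-1.856298)=-0.290047, 0.020833×(-3.871201)=-0.080650, 0.145833×(-1.925291)=-0.280772, 0.09375×(-2.367124)=-0.221918, 0.09375×(-2.367124)=-0.221918, 0.020833×(-3.871201)=-0.080650, 0.46875×(-0.757686)=-0.355165.
Sum = -1.531119, so H' = 1.5311.

1.5311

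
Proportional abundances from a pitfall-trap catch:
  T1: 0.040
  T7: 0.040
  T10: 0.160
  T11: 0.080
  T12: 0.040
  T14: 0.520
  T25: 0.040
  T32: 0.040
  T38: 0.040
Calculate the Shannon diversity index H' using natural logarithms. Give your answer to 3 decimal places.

Each pᵢ ln pᵢ term (working shown to 5 dp, full precision carried): 0.04×(-3.21888)=-0.12876, 0.04×(-3.21888)=-0.12876, 0.16×(-1.83258)=-0.29321, 0.08×(-2.52573)=-0.20206, 0.04×(-3.21888)=-0.12876, 0.52×(-0.65393)=-0.34004, 0.04×(-3.21888)=-0.12876, 0.04×(-3.21888)=-0.12876, 0.04×(-3.21888)=-0.12876.
Sum = -1.60784, so H' = 1.608.

1.608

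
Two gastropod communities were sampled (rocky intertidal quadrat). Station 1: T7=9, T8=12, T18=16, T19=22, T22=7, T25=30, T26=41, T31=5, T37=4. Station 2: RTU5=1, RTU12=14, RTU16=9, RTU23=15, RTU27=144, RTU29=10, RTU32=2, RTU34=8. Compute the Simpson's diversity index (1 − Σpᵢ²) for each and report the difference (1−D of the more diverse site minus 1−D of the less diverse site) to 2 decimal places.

0.35

Station 1: N=146, proportions 0.0616, 0.0822, 0.1096, 0.1507, 0.0479, 0.2055, 0.2808, 0.0342, 0.0274, giving 1−D = 0.8294 (working shown to 4 dp, full precision carried).
Station 2: N=203, proportions 0.0049, 0.069, 0.0443, 0.0739, 0.7094, 0.0493, 0.0099, 0.0394, giving 1−D = 0.4805.
Difference = |0.8294 − 0.4805| = 0.3489, i.e. 0.35 to 2 decimal places.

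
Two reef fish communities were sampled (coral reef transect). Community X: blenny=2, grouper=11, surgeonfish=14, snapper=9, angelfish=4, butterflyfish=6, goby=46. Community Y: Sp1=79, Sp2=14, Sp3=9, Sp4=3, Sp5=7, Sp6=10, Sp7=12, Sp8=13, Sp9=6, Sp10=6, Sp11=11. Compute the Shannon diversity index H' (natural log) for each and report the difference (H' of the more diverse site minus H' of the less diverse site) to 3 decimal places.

Community X: N=92, proportions 0.02174, 0.11957, 0.15217, 0.09783, 0.04348, 0.06522, 0.5, giving H' = 1.51203 (working shown to 5 dp, full precision carried).
Community Y: N=170, proportions 0.46471, 0.08235, 0.05294, 0.01765, 0.04118, 0.05882, 0.07059, 0.07647, 0.03529, 0.03529, 0.06471, giving H' = 1.88349.
Difference = |1.51203 − 1.88349| = 0.37146, i.e. 0.371 to 3 decimal places.

0.371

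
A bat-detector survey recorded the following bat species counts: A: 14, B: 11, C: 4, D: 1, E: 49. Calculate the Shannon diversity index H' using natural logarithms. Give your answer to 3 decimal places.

1.084

Total N = 14+11+4+1+49 = 79, so the proportions are 0.17722, 0.13924, 0.05063, 0.01266, 0.62025 (working shown to 5 dp, full precision carried).
Each pᵢ ln pᵢ term: 0.17722×(-1.73039)=-0.30665, 0.13924×(-1.97155)=-0.27452, 0.05063×(-2.98315)=-0.15105, 0.01266×(-4.36945)=-0.05531, 0.62025×(-0.47763)=-0.29625.
Sum = -1.08378, so H' = 1.084.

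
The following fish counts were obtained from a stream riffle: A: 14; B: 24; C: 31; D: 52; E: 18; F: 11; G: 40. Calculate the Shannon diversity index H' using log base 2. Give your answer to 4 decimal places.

Total N = 14+24+31+52+18+11+40 = 190, so the proportions are 0.073684, 0.126316, 0.163158, 0.273684, 0.094737, 0.057895, 0.210526 (working shown to 6 dp, full precision carried).
Each pᵢ log₂ pᵢ term: 0.073684×(-3.762501)=-0.277237, 0.126316×(-2.984893)=-0.377039, 0.163158×(-2.615659)=-0.426765, 0.273684×(-1.869416)=-0.511630, 0.094737×(-3.399931)=-0.322099, 0.057895×(-4.110424)=-0.237972, 0.210526×(-2.247928)=-0.473248.
Sum = -2.625990, so H' = 2.6260.

2.6260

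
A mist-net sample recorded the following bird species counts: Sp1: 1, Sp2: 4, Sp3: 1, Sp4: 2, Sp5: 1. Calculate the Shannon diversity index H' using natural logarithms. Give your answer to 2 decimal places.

1.43

Total N = 1+4+1+2+1 = 9, so the proportions are 0.1111, 0.4444, 0.1111, 0.2222, 0.1111 (working shown to 4 dp, full precision carried).
Each pᵢ ln pᵢ term: 0.1111×(-2.1972)=-0.2441, 0.4444×(-0.8109)=-0.3604, 0.1111×(-2.1972)=-0.2441, 0.2222×(-1.5041)=-0.3342, 0.1111×(-2.1972)=-0.2441.
Sum = -1.4271, so H' = 1.43.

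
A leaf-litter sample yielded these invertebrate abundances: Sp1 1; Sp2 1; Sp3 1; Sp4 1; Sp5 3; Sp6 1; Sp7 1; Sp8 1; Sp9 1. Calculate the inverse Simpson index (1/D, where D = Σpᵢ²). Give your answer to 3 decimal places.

Total N = 1+1+1+1+3+1+1+1+1 = 11, so the proportions are 0.0909091, 0.0909091, 0.0909091, 0.0909091, 0.2727273, 0.0909091, 0.0909091, 0.0909091, 0.0909091 (working shown to 7 dp, full precision carried).
D = 0.0909091² + 0.0909091² + 0.0909091² + 0.0909091² + 0.2727273² + 0.0909091² + 0.0909091² + 0.0909091² + 0.0909091² = 0.0082645 + 0.0082645 + 0.0082645 + 0.0082645 + 0.0743802 + 0.0082645 + 0.0082645 + 0.0082645 + 0.0082645 = 0.1404959.
So 1/D = 7.11765, i.e. 7.118 to 3 decimal places.

7.118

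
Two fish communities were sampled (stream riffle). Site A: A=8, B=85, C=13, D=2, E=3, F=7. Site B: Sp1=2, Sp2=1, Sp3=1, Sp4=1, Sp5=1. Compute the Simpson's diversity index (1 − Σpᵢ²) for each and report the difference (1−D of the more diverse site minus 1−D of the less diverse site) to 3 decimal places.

Site A: N=118, proportions 0.0678, 0.72034, 0.11017, 0.01695, 0.02542, 0.05932, giving 1−D = 0.45993 (working shown to 5 dp, full precision carried).
Site B: N=6, proportions 0.33333, 0.16667, 0.16667, 0.16667, 0.16667, giving 1−D = 0.77778.
Difference = |0.45993 − 0.77778| = 0.31785, i.e. 0.318 to 3 decimal places.

0.318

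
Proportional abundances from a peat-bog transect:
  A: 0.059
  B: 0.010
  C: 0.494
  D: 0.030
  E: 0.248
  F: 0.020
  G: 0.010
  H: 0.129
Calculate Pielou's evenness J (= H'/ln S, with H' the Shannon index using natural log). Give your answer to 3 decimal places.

H' = −Σ pᵢ ln pᵢ = −((-0.16698) + (-0.04605) + (-0.34838) + (-0.10520) + (-0.34579) + (-0.07824) + (-0.04605) + (-0.26418)) = 1.40088 (working shown to 5 dp, full precision carried).
With S = 8 species, ln S = 2.07944, so J = 1.40088/2.07944 = 0.67368, i.e. 0.674 to 3 decimal places.

0.674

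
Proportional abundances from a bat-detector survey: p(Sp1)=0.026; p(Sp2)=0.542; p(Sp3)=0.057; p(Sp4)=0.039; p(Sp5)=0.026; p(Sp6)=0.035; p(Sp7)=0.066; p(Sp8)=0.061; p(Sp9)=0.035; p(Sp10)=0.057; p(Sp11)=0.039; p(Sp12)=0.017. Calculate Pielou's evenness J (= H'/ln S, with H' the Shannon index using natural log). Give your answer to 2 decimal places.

0.71

H' = −Σ pᵢ ln pᵢ = −((-0.0949) + (-0.3320) + (-0.1633) + (-0.1265) + (-0.0949) + (-0.1173) + (-0.1794) + (-0.1706) + (-0.1173) + (-0.1633) + (-0.1265) + (-0.0693)) = 1.7553 (working shown to 4 dp, full precision carried).
With S = 12 species, ln S = 2.4849, so J = 1.7553/2.4849 = 0.7064, i.e. 0.71 to 2 decimal places.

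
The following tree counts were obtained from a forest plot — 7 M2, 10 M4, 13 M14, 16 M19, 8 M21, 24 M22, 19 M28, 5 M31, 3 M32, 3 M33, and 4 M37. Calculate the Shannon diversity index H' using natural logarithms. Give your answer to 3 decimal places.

Total N = 7+10+13+16+8+24+19+5+3+3+4 = 112, so the proportions are 0.0625, 0.08929, 0.11607, 0.14286, 0.07143, 0.21429, 0.16964, 0.04464, 0.02679, 0.02679, 0.03571 (working shown to 5 dp, full precision carried).
Each pᵢ ln pᵢ term: 0.0625×(-2.77259)=-0.17329, 0.08929×(-2.41591)=-0.21571, 0.11607×(-2.15355)=-0.24997, 0.14286×(-1.94591)=-0.27799, 0.07143×(-2.63906)=-0.18850, 0.21429×(-1.54045)=-0.33010, 0.16964×(-1.77406)=-0.30096, 0.04464×(-3.10906)=-0.13880, 0.02679×(-3.61989)=-0.09696, 0.02679×(-3.61989)=-0.09696, 0.03571×(-3.33220)=-0.11901.
Sum = -2.18823, so H' = 2.188.

2.188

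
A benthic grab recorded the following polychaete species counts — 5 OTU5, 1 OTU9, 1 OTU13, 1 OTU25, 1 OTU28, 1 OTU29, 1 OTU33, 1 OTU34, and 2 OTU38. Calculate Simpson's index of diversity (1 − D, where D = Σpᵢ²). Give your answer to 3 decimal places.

Total N = 5+1+1+1+1+1+1+1+2 = 14, so the proportions are 0.35714, 0.07143, 0.07143, 0.07143, 0.07143, 0.07143, 0.07143, 0.07143, 0.14286 (working shown to 5 dp, full precision carried).
D = 0.35714² + 0.07143² + 0.07143² + 0.07143² + 0.07143² + 0.07143² + 0.07143² + 0.07143² + 0.14286² = 0.12755 + 0.00510 + 0.00510 + 0.00510 + 0.00510 + 0.00510 + 0.00510 + 0.00510 + 0.02041 = 0.18367.
So 1 − D = 0.81633, i.e. 0.816 to 3 decimal places.

0.816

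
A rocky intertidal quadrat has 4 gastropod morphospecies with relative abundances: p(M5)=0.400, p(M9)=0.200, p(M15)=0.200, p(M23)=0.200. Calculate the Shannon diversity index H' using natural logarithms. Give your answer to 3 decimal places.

1.332

Each pᵢ ln pᵢ term (working shown to 5 dp, full precision carried): 0.4×(-0.91629)=-0.36652, 0.2×(-1.60944)=-0.32189, 0.2×(-1.60944)=-0.32189, 0.2×(-1.60944)=-0.32189.
Sum = -1.33218, so H' = 1.332.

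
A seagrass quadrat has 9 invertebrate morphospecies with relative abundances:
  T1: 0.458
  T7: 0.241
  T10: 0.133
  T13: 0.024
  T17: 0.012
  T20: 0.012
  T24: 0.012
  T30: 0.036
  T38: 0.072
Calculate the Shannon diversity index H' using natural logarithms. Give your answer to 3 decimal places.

1.527

Each pᵢ ln pᵢ term (working shown to 5 dp, full precision carried): 0.458×(-0.78089)=-0.35765, 0.241×(-1.42296)=-0.34293, 0.133×(-2.01741)=-0.26832, 0.024×(-3.72970)=-0.08951, 0.012×(-4.42285)=-0.05307, 0.012×(-4.42285)=-0.05307, 0.012×(-4.42285)=-0.05307, 0.036×(-3.32424)=-0.11967, 0.072×(-2.63109)=-0.18944.
Sum = -1.52674, so H' = 1.527.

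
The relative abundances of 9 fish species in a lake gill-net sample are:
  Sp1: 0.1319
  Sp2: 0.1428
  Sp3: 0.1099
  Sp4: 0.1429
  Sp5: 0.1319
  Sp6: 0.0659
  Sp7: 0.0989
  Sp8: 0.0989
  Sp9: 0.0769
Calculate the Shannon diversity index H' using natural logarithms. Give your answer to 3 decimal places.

Each pᵢ ln pᵢ term (working shown to 5 dp, full precision carried): 0.1319×(-2.02571)=-0.26719, 0.1428×(-1.94631)=-0.27793, 0.1099×(-2.20818)=-0.24268, 0.1429×(-1.94561)=-0.27803, 0.1319×(-2.02571)=-0.26719, 0.0659×(-2.71962)=-0.17922, 0.0989×(-2.31365)=-0.22882, 0.0989×(-2.31365)=-0.22882, 0.0769×(-2.56525)=-0.19727.
Sum = -2.16715, so H' = 2.167.

2.167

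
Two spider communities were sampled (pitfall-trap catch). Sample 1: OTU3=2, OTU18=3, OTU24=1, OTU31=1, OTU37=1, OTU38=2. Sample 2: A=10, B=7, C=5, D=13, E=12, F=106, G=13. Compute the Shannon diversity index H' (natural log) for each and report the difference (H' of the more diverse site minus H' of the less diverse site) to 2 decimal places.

0.41

Sample 1: N=10, proportions 0.2, 0.3, 0.1, 0.1, 0.1, 0.2, giving H' = 1.6957 (working shown to 4 dp, full precision carried).
Sample 2: N=166, proportions 0.0602, 0.0422, 0.0301, 0.0783, 0.0723, 0.6386, 0.0783, giving H' = 1.2835.
Difference = |1.6957 − 1.2835| = 0.4122, i.e. 0.41 to 2 decimal places.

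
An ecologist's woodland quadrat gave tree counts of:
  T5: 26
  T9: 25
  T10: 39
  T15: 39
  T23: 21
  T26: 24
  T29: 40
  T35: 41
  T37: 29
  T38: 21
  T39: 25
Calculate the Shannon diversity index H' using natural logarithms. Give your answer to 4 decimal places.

2.3657

Total N = 26+25+39+39+21+24+40+41+29+21+25 = 330, so the proportions are 0.078788, 0.075758, 0.118182, 0.118182, 0.063636, 0.072727, 0.121212, 0.124242, 0.087879, 0.063636, 0.075758 (working shown to 6 dp, full precision carried).
Each pᵢ ln pᵢ term: 0.078788×(-2.540996)=-0.200200, 0.075758×(-2.580217)=-0.195471, 0.118182×(-2.135531)=-0.252381, 0.118182×(-2.135531)=-0.252381, 0.063636×(-2.754570)=-0.175291, 0.072727×(-2.621039)=-0.190621, 0.121212×(-2.110213)=-0.255783, 0.124242×(-2.085521)=-0.259110, 0.087879×(-2.431797)=-0.213703, 0.063636×(-2.754570)=-0.175291, 0.075758×(-2.580217)=-0.195471.
Sum = -2.365703, so H' = 2.3657.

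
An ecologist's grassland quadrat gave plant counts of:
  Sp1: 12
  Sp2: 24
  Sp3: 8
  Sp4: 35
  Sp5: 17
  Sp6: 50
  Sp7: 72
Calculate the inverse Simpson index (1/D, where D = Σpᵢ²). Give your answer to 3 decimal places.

4.761

Total N = 12+24+8+35+17+50+72 = 218, so the proportions are 0.0550459, 0.1100917, 0.0366972, 0.1605505, 0.0779817, 0.2293578, 0.3302752 (working shown to 7 dp, full precision carried).
D = 0.0550459² + 0.1100917² + 0.0366972² + 0.1605505² + 0.0779817² + 0.2293578² + 0.3302752² = 0.0030300 + 0.0121202 + 0.0013467 + 0.0257764 + 0.0060811 + 0.0526050 + 0.1090817 = 0.2100412.
So 1/D = 4.76097, i.e. 4.761 to 3 decimal places.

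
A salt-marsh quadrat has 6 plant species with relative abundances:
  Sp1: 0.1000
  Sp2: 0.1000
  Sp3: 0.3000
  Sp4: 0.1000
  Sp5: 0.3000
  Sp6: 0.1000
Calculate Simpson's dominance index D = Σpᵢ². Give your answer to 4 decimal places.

0.2200

D = 0.1² + 0.1² + 0.3² + 0.1² + 0.3² + 0.1² = 0.010000 + 0.010000 + 0.090000 + 0.010000 + 0.090000 + 0.010000 = 0.220000 (working shown to 6 dp, full precision carried).
To 4 decimal places, D = 0.2200.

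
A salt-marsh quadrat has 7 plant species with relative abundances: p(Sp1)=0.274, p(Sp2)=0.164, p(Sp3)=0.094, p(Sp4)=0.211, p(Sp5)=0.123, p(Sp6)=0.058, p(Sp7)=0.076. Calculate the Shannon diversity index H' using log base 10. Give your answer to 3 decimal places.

Each pᵢ log₁₀ pᵢ term (working shown to 5 dp, full precision carried): 0.274×(-0.56225)=-0.15406, 0.164×(-0.78516)=-0.12877, 0.094×(-1.02687)=-0.09653, 0.211×(-0.67572)=-0.14258, 0.123×(-0.91009)=-0.11194, 0.058×(-1.23657)=-0.07172, 0.076×(-1.11919)=-0.08506.
Sum = -0.79065, so H' = 0.791.

0.791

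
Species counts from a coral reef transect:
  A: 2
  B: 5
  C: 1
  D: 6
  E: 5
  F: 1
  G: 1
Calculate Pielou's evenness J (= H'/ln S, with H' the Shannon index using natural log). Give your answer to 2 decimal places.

Total N = 2+5+1+6+5+1+1 = 21, so the proportions are 0.0952, 0.2381, 0.0476, 0.2857, 0.2381, 0.0476, 0.0476 (working shown to 4 dp, full precision carried).
H' = −Σ pᵢ ln pᵢ = −((-0.2239) + (-0.3417) + (-0.1450) + (-0.3579) + (-0.3417) + (-0.1450) + (-0.1450)) = 1.7002.
With S = 7 species, ln S = 1.9459, so J = 1.7002/1.9459 = 0.8737, i.e. 0.87 to 2 decimal places.

0.87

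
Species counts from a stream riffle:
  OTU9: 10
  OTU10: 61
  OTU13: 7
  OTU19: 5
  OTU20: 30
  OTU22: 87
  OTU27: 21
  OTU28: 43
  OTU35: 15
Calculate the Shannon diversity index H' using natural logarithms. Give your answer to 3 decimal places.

1.859

Total N = 10+61+7+5+30+87+21+43+15 = 279, so the proportions are 0.03584, 0.21864, 0.02509, 0.01792, 0.10753, 0.31183, 0.07527, 0.15412, 0.05376 (working shown to 5 dp, full precision carried).
Each pᵢ ln pᵢ term: 0.03584×(-3.32863)=-0.11931, 0.21864×(-1.52034)=-0.33240, 0.02509×(-3.68530)=-0.09246, 0.01792×(-4.02177)=-0.07207, 0.10753×(-2.23001)=-0.23979, 0.31183×(-1.16530)=-0.36337, 0.07527×(-2.58669)=-0.19470, 0.15412×(-1.87001)=-0.28821, 0.05376×(-2.92316)=-0.15716.
Sum = -1.85947, so H' = 1.859.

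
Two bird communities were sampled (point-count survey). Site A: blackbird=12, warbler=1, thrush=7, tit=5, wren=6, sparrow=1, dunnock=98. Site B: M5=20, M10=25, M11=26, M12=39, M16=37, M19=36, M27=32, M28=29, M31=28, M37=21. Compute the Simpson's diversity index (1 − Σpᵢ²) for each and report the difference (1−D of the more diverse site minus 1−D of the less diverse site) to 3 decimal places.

0.479

Site A: N=130, proportions 0.09231, 0.00769, 0.05385, 0.03846, 0.04615, 0.00769, 0.75385, giving 1−D = 0.41657 (working shown to 5 dp, full precision carried).
Site B: N=293, proportions 0.06826, 0.08532, 0.08874, 0.13311, 0.12628, 0.12287, 0.10922, 0.09898, 0.09556, 0.07167, giving 1−D = 0.89543.
Difference = |0.41657 − 0.89543| = 0.47886, i.e. 0.479 to 3 decimal places.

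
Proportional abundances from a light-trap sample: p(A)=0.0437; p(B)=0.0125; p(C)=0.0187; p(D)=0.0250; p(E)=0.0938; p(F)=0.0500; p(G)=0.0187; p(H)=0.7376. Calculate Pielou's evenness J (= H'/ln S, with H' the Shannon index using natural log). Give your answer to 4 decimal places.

H' = −Σ pᵢ ln pᵢ = −((-0.136799) + (-0.054775) + (-0.074412) + (-0.092222) + (-0.221986) + (-0.149787) + (-0.074412) + (-0.224491)) = 1.028883 (working shown to 6 dp, full precision carried).
With S = 8 species, ln S = 2.079442, so J = 1.028883/2.079442 = 0.494788, i.e. 0.4948 to 4 decimal places.

0.4948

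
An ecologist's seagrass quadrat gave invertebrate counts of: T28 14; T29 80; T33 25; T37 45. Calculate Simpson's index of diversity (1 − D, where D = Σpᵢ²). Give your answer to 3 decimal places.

Total N = 14+80+25+45 = 164, so the proportions are 0.08537, 0.4878, 0.15244, 0.27439 (working shown to 5 dp, full precision carried).
D = 0.08537² + 0.4878² + 0.15244² + 0.27439² = 0.00729 + 0.23795 + 0.02324 + 0.07529 = 0.34377.
So 1 − D = 0.65623, i.e. 0.656 to 3 decimal places.

0.656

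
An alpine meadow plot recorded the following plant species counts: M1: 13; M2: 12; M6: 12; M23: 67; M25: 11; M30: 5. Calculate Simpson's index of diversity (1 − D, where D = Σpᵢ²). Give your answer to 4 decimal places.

0.6464

Total N = 13+12+12+67+11+5 = 120, so the proportions are 0.108333, 0.1, 0.1, 0.558333, 0.091667, 0.041667 (working shown to 6 dp, full precision carried).
D = 0.108333² + 0.1² + 0.1² + 0.558333² + 0.091667² + 0.041667² = 0.011736 + 0.010000 + 0.010000 + 0.311736 + 0.008403 + 0.001736 = 0.353611.
So 1 − D = 0.646389, i.e. 0.6464 to 4 decimal places.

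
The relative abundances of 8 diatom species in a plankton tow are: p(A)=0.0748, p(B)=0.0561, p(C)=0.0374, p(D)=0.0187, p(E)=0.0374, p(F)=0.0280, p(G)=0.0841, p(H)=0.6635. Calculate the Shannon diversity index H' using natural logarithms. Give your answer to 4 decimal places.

Each pᵢ ln pᵢ term (working shown to 6 dp, full precision carried): 0.0748×(-2.592937)=-0.193952, 0.0561×(-2.880619)=-0.161603, 0.0374×(-3.286085)=-0.122900, 0.0187×(-3.979232)=-0.074412, 0.0374×(-3.286085)=-0.122900, 0.028×(-3.575551)=-0.100115, 0.0841×(-2.475749)=-0.208210, 0.6635×(-0.410226)=-0.272185.
Sum = -1.256276, so H' = 1.2563.

1.2563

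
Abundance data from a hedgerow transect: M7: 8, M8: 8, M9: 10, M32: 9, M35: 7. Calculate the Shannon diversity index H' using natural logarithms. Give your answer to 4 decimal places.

Total N = 8+8+10+9+7 = 42, so the proportions are 0.190476, 0.190476, 0.238095, 0.214286, 0.166667 (working shown to 6 dp, full precision carried).
Each pᵢ ln pᵢ term: 0.190476×(-1.658228)=-0.315853, 0.190476×(-1.658228)=-0.315853, 0.238095×(-1.435085)=-0.341687, 0.214286×(-1.540445)=-0.330095, 0.166667×(-1.791759)=-0.298627.
Sum = -1.602115, so H' = 1.6021.

1.6021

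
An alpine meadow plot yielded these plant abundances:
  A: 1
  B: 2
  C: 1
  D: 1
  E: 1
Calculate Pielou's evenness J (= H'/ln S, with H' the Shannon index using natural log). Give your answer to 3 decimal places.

Total N = 1+2+1+1+1 = 6, so the proportions are 0.16667, 0.33333, 0.16667, 0.16667, 0.16667 (working shown to 5 dp, full precision carried).
H' = −Σ pᵢ ln pᵢ = −((-0.29863) + (-0.36620) + (-0.29863) + (-0.29863) + (-0.29863)) = 1.56071.
With S = 5 species, ln S = 1.60944, so J = 1.56071/1.60944 = 0.96972, i.e. 0.970 to 3 decimal places.

0.970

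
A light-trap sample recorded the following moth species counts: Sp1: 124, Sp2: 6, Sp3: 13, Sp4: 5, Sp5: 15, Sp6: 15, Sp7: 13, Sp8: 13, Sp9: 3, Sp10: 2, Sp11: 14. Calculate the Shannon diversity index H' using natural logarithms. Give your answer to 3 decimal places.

1.643

Total N = 124+6+13+5+15+15+13+13+3+2+14 = 223, so the proportions are 0.55605, 0.02691, 0.0583, 0.02242, 0.06726, 0.06726, 0.0583, 0.0583, 0.01345, 0.00897, 0.06278 (working shown to 5 dp, full precision carried).
Each pᵢ ln pᵢ term: 0.55605×(-0.58689)=-0.32634, 0.02691×(-3.61541)=-0.09728, 0.0583×(-2.84222)=-0.16569, 0.02242×(-3.79773)=-0.08515, 0.06726×(-2.69912)=-0.18156, 0.06726×(-2.69912)=-0.18156, 0.0583×(-2.84222)=-0.16569, 0.0583×(-2.84222)=-0.16569, 0.01345×(-4.30856)=-0.05796, 0.00897×(-4.71402)=-0.04228, 0.06278×(-2.76811)=-0.17378.
Sum = -1.64297, so H' = 1.643.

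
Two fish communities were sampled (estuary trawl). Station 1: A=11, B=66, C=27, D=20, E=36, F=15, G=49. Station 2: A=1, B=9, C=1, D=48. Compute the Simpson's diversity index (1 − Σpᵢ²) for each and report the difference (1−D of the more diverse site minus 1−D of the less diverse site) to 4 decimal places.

Station 1: N=224, proportions 0.0491071, 0.2946429, 0.1205357, 0.0892857, 0.1607143, 0.0669643, 0.21875, giving 1−D = 0.8101084 (working shown to 7 dp, full precision carried).
Station 2: N=59, proportions 0.0169492, 0.1525424, 0.0169492, 0.8135593, giving 1−D = 0.3142775.
Difference = |0.8101084 − 0.3142775| = 0.4958309, i.e. 0.4958 to 4 decimal places.

0.4958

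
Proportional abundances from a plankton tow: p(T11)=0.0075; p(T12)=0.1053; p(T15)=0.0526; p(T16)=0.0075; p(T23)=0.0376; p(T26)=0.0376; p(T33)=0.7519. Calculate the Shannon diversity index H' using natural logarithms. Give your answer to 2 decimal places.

Each pᵢ ln pᵢ term (working shown to 4 dp, full precision carried): 0.0075×(-4.8929)=-0.0367, 0.1053×(-2.2509)=-0.2370, 0.0526×(-2.9450)=-0.1549, 0.0075×(-4.8929)=-0.0367, 0.0376×(-3.2808)=-0.1234, 0.0376×(-3.2808)=-0.1234, 0.7519×(-0.2852)=-0.2144.
Sum = -0.9264, so H' = 0.93.

0.93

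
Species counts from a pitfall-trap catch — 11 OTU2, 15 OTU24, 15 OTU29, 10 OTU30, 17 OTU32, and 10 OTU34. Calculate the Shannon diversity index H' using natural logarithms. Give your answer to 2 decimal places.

1.77

Total N = 11+15+15+10+17+10 = 78, so the proportions are 0.141, 0.1923, 0.1923, 0.1282, 0.2179, 0.1282 (working shown to 4 dp, full precision carried).
Each pᵢ ln pᵢ term: 0.141×(-1.9588)=-0.2762, 0.1923×(-1.6487)=-0.3170, 0.1923×(-1.6487)=-0.3170, 0.1282×(-2.0541)=-0.2633, 0.2179×(-1.5235)=-0.3320, 0.1282×(-2.0541)=-0.2633.
Sum = -1.7691, so H' = 1.77.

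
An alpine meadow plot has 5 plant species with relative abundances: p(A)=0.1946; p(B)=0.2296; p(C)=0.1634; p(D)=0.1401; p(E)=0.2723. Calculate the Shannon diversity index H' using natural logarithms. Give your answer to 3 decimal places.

1.582

Each pᵢ ln pᵢ term (working shown to 5 dp, full precision carried): 0.1946×(-1.63681)=-0.31852, 0.2296×(-1.47142)=-0.33784, 0.1634×(-1.81155)=-0.29601, 0.1401×(-1.96540)=-0.27535, 0.2723×(-1.30085)=-0.35422.
Sum = -1.58194, so H' = 1.582.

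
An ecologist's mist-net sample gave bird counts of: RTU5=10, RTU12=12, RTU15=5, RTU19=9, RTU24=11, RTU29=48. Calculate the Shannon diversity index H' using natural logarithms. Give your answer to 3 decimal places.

Total N = 10+12+5+9+11+48 = 95, so the proportions are 0.10526, 0.12632, 0.05263, 0.09474, 0.11579, 0.50526 (working shown to 5 dp, full precision carried).
Each pᵢ ln pᵢ term: 0.10526×(-2.25129)=-0.23698, 0.12632×(-2.06897)=-0.26134, 0.05263×(-2.94444)=-0.15497, 0.09474×(-2.35665)=-0.22326, 0.11579×(-2.15598)=-0.24964, 0.50526×(-0.68268)=-0.34493.
Sum = -1.47112, so H' = 1.471.

1.471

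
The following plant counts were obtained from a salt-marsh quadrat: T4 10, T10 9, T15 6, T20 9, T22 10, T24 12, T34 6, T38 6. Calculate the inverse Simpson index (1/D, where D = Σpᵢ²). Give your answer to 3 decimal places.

Total N = 10+9+6+9+10+12+6+6 = 68, so the proportions are 0.1470588, 0.1323529, 0.0882353, 0.1323529, 0.1470588, 0.1764706, 0.0882353, 0.0882353 (working shown to 7 dp, full precision carried).
D = 0.1470588² + 0.1323529² + 0.0882353² + 0.1323529² + 0.1470588² + 0.1764706² + 0.0882353² + 0.0882353² = 0.0216263 + 0.0175173 + 0.0077855 + 0.0175173 + 0.0216263 + 0.0311419 + 0.0077855 + 0.0077855 = 0.1327855.
So 1/D = 7.53094, i.e. 7.531 to 3 decimal places.

7.531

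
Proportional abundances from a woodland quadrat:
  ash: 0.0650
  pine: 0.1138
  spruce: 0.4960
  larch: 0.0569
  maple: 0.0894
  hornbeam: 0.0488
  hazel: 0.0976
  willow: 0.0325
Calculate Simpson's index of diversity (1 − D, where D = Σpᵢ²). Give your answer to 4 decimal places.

0.7126

D = 0.065² + 0.1138² + 0.496² + 0.0569² + 0.0894² + 0.0488² + 0.0976² + 0.0325² = 0.004225 + 0.012950 + 0.246016 + 0.003238 + 0.007992 + 0.002381 + 0.009526 + 0.001056 = 0.287385 (working shown to 6 dp, full precision carried).
So 1 − D = 0.712615, i.e. 0.7126 to 4 decimal places.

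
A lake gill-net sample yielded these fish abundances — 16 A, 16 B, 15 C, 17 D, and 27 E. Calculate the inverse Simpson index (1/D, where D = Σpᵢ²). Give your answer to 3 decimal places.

Total N = 16+16+15+17+27 = 91, so the proportions are 0.1758242, 0.1758242, 0.1648352, 0.1868132, 0.2967033 (working shown to 7 dp, full precision carried).
D = 0.1758242² + 0.1758242² + 0.1648352² + 0.1868132² + 0.2967033² = 0.0309141 + 0.0309141 + 0.0271706 + 0.0348992 + 0.0880328 = 0.2119309.
So 1/D = 4.71852, i.e. 4.719 to 3 decimal places.

4.719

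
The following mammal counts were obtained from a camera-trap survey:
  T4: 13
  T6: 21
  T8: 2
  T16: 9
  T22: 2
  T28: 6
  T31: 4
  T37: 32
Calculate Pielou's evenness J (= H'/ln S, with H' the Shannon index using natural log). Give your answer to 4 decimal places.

0.8238

Total N = 13+21+2+9+2+6+4+32 = 89, so the proportions are 0.146067, 0.235955, 0.022472, 0.101124, 0.022472, 0.067416, 0.044944, 0.359551 (working shown to 6 dp, full precision carried).
H' = −Σ pᵢ ln pᵢ = −((-0.280988) + (-0.340746) + (-0.085292) + (-0.231716) + (-0.085292) + (-0.181812) + (-0.139431) + (-0.367784)) = 1.713061.
With S = 8 species, ln S = 2.079442, so J = 1.713061/2.079442 = 0.823808, i.e. 0.8238 to 4 decimal places.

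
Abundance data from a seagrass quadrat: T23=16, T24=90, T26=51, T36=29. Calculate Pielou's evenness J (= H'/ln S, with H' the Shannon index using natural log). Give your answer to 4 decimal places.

0.8705

Total N = 16+90+51+29 = 186, so the proportions are 0.086022, 0.483871, 0.274194, 0.155914 (working shown to 6 dp, full precision carried).
H' = −Σ pᵢ ln pᵢ = −((-0.211024) + (-0.351260) + (-0.354785) + (-0.289758)) = 1.206827.
With S = 4 species, ln S = 1.386294, so J = 1.206827/1.386294 = 0.870542, i.e. 0.8705 to 4 decimal places.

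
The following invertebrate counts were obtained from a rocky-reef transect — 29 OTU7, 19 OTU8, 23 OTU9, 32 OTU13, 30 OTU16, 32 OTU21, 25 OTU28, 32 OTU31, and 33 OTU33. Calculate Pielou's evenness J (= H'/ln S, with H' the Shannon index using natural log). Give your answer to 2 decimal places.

Total N = 29+19+23+32+30+32+25+32+33 = 255, so the proportions are 0.1137, 0.0745, 0.0902, 0.1255, 0.1176, 0.1255, 0.098, 0.1255, 0.1294 (working shown to 4 dp, full precision carried).
H' = −Σ pᵢ ln pᵢ = −((-0.2472) + (-0.1935) + (-0.2170) + (-0.2605) + (-0.2518) + (-0.2605) + (-0.2277) + (-0.2605) + (-0.2646)) = 2.1832.
With S = 9 species, ln S = 2.1972, so J = 2.1832/2.1972 = 0.9936, i.e. 0.99 to 2 decimal places.

0.99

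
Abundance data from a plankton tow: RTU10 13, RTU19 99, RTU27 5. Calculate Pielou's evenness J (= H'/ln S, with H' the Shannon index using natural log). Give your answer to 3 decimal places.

Total N = 13+99+5 = 117, so the proportions are 0.11111, 0.84615, 0.04274 (working shown to 5 dp, full precision carried).
H' = −Σ pᵢ ln pᵢ = −((-0.24414) + (-0.14135) + (-0.13473)) = 0.52022.
With S = 3 species, ln S = 1.09861, so J = 0.52022/1.09861 = 0.47353, i.e. 0.474 to 3 decimal places.

0.474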